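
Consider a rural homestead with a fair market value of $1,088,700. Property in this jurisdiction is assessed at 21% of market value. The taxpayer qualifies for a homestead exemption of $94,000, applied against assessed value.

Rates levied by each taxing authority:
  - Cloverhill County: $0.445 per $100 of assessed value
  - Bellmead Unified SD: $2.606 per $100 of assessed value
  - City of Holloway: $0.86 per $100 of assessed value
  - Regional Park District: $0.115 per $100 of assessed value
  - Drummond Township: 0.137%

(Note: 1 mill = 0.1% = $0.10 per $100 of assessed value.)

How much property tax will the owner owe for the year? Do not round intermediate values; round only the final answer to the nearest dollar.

Assessed value = $1,088,700 × 0.21 = $228,627
Taxable value = $228,627 − $94,000 = $134,627
Cloverhill County: $134,627 × 0.00445 = $599.09015
Bellmead Unified SD: $134,627 × 0.02606 = $3,508.37962
City of Holloway: $134,627 × 0.0086 = $1,157.7922
Regional Park District: $134,627 × 0.00115 = $154.82105
Drummond Township: $134,627 × 0.00137 = $184.43899
Total = $5,604.52201

$5,605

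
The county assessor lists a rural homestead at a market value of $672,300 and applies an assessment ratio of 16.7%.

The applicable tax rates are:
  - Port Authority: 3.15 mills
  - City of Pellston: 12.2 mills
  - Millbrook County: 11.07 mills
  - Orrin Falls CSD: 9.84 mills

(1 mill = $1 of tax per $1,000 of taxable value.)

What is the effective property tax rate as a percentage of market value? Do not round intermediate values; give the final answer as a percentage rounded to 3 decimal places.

0.606%

Assessed value = $672,300 × 0.167 = $112,274.1
Port Authority: $112,274.1 × 0.00315 = $353.663415
City of Pellston: $112,274.1 × 0.0122 = $1,369.74402
Millbrook County: $112,274.1 × 0.01107 = $1,242.874287
Orrin Falls CSD: $112,274.1 × 0.00984 = $1,104.777144
Total tax = $4,071.058866
Effective rate = $4,071.058866 ÷ $672,300 = 0.606% of market value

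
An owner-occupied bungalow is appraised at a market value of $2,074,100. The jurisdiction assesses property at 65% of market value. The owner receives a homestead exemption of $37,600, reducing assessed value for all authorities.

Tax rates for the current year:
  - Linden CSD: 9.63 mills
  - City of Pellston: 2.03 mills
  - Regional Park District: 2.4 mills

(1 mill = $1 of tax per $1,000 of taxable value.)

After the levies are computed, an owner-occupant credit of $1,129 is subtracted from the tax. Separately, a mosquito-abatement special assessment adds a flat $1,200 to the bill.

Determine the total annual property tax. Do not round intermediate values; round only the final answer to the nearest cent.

$18,497.54

Assessed value = $2,074,100 × 0.65 = $1,348,165
Taxable value = $1,348,165 − $37,600 = $1,310,565
Linden CSD: $1,310,565 × 0.00963 = $12,620.74095
City of Pellston: $1,310,565 × 0.00203 = $2,660.44695
Regional Park District: $1,310,565 × 0.0024 = $3,145.356
Levies subtotal = $18,426.5439
After credit = $18,426.5439 − $1,129 = $17,297.5439
Total = $17,297.5439 + $1,200 = $18,497.5439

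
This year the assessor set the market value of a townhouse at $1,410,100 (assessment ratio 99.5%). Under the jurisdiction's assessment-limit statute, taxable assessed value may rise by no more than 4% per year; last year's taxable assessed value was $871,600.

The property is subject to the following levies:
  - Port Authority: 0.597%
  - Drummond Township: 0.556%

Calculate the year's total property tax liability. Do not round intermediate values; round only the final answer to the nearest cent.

Uncapped assessed value = $1,410,100 × 0.995 = $1,403,049.5
Cap limit = $871,600 × 1.04 = $906,464
Taxable assessed value = min($1,403,049.5, $906,464) = $906,464 (cap binds)
Port Authority: $906,464 × 0.00597 = $5,411.59008
Drummond Township: $906,464 × 0.00556 = $5,039.93984
Total = $10,451.52992

$10,451.53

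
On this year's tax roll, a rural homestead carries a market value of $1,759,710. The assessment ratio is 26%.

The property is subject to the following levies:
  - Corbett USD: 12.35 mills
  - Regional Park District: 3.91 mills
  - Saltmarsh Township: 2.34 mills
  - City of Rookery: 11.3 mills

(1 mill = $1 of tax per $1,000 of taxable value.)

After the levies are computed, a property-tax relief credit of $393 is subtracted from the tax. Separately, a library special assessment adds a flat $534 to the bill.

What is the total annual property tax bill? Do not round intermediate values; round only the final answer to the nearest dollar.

$13,821

Assessed value = $1,759,710 × 0.26 = $457,524.6
Corbett USD: $457,524.6 × 0.01235 = $5,650.42881
Regional Park District: $457,524.6 × 0.00391 = $1,788.921186
Saltmarsh Township: $457,524.6 × 0.00234 = $1,070.607564
City of Rookery: $457,524.6 × 0.0113 = $5,170.02798
Levies subtotal = $13,679.98554
After credit = $13,679.98554 − $393 = $13,286.98554
Total = $13,286.98554 + $534 = $13,820.98554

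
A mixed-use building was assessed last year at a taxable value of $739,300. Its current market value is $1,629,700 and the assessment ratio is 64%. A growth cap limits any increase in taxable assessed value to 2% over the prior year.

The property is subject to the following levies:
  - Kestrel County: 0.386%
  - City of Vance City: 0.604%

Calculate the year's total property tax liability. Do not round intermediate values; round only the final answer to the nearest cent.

Uncapped assessed value = $1,629,700 × 0.64 = $1,043,008
Cap limit = $739,300 × 1.02 = $754,086
Taxable assessed value = min($1,043,008, $754,086) = $754,086 (cap binds)
Kestrel County: $754,086 × 0.00386 = $2,910.77196
City of Vance City: $754,086 × 0.00604 = $4,554.67944
Total = $7,465.4514

$7,465.45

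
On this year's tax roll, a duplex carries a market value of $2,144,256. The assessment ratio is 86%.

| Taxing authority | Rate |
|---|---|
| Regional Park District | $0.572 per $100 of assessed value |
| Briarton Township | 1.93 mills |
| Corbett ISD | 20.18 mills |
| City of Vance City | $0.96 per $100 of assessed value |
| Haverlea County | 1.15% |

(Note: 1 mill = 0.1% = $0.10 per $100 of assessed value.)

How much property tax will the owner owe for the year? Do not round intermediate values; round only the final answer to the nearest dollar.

$90,230

Assessed value = $2,144,256 × 0.86 = $1,844,060.16
Regional Park District: $1,844,060.16 × 0.00572 = $10,548.0241152
Briarton Township: $1,844,060.16 × 0.00193 = $3,559.0361088
Corbett ISD: $1,844,060.16 × 0.02018 = $37,213.1340288
City of Vance City: $1,844,060.16 × 0.0096 = $17,702.977536
Haverlea County: $1,844,060.16 × 0.0115 = $21,206.69184
Total = $90,229.8636288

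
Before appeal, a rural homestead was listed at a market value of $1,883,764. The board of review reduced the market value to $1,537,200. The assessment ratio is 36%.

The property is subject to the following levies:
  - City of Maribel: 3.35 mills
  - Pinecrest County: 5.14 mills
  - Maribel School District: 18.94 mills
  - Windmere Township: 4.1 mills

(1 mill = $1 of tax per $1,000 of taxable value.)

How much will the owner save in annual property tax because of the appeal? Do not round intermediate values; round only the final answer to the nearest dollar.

$3,934

Old assessed value = $1,883,764 × 0.36 = $678,155.04
New assessed value = $1,537,200 × 0.36 = $553,392
Combined rate = 0.00335 + 0.00514 + 0.01894 + 0.0041 = 0.03153
Old tax = $678,155.04 × 0.03153 = $21,382.2284112
New tax = $553,392 × 0.03153 = $17,448.44976
Reduction = $21,382.2284112 − $17,448.44976 = $3,933.7786512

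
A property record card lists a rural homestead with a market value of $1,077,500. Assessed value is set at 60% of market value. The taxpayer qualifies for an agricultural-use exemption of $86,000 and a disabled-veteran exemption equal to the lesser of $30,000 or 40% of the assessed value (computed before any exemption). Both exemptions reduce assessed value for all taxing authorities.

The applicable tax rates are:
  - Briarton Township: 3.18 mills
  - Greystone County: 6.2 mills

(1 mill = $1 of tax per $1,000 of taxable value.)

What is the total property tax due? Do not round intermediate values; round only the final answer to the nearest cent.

$4,976.09

Assessed value = $1,077,500 × 0.6 = $646,500
Disabled-veteran exemption = min($30,000, 40% × $646,500) = min($30,000, $258,600) = $30,000 (dollar cap binds)
Taxable value = $646,500 − $86,000 − $30,000 = $530,500
Briarton Township: $530,500 × 0.00318 = $1,686.99
Greystone County: $530,500 × 0.0062 = $3,289.1
Total = $4,976.09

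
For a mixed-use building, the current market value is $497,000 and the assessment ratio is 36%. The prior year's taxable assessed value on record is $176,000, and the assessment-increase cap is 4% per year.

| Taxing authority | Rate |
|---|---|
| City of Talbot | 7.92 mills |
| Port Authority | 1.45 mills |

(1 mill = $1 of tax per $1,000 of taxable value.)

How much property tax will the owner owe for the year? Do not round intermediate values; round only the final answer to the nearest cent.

Uncapped assessed value = $497,000 × 0.36 = $178,920
Cap limit = $176,000 × 1.04 = $183,040
Taxable assessed value = min($178,920, $183,040) = $178,920 (cap does not bind)
City of Talbot: $178,920 × 0.00792 = $1,417.0464
Port Authority: $178,920 × 0.00145 = $259.434
Total = $1,676.4804

$1,676.48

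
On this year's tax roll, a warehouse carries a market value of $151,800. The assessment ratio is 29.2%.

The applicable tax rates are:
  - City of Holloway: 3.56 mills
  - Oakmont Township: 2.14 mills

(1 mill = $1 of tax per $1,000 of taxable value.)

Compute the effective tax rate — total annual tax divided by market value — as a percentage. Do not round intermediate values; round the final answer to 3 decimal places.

0.166%

Assessed value = $151,800 × 0.292 = $44,325.6
City of Holloway: $44,325.6 × 0.00356 = $157.799136
Oakmont Township: $44,325.6 × 0.00214 = $94.856784
Total tax = $252.65592
Effective rate = $252.65592 ÷ $151,800 = 0.166% of market value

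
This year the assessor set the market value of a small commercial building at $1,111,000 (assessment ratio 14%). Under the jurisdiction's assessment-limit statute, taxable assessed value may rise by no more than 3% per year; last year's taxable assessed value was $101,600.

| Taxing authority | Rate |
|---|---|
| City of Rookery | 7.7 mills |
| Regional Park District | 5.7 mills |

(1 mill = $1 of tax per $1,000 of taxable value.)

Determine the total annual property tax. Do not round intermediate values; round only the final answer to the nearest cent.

Uncapped assessed value = $1,111,000 × 0.14 = $155,540
Cap limit = $101,600 × 1.03 = $104,648
Taxable assessed value = min($155,540, $104,648) = $104,648 (cap binds)
City of Rookery: $104,648 × 0.0077 = $805.7896
Regional Park District: $104,648 × 0.0057 = $596.4936
Total = $1,402.2832

$1,402.28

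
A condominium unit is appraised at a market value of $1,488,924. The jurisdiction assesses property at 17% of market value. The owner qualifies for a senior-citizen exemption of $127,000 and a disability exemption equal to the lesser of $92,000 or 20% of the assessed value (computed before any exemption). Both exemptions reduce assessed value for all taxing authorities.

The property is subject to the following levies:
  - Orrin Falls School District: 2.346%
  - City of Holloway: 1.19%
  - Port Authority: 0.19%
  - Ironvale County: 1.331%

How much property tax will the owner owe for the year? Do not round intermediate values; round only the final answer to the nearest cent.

Assessed value = $1,488,924 × 0.17 = $253,117.08
Disability exemption = min($92,000, 20% × $253,117.08) = min($92,000, $50,623.416) = $50,623.416 (percentage binds)
Taxable value = $253,117.08 − $127,000 − $50,623.416 = $75,493.664
Orrin Falls School District: $75,493.664 × 0.02346 = $1,771.08135744
City of Holloway: $75,493.664 × 0.0119 = $898.3746016
Port Authority: $75,493.664 × 0.0019 = $143.4379616
Ironvale County: $75,493.664 × 0.01331 = $1,004.82066784
Total = $3,817.71458848

$3,817.71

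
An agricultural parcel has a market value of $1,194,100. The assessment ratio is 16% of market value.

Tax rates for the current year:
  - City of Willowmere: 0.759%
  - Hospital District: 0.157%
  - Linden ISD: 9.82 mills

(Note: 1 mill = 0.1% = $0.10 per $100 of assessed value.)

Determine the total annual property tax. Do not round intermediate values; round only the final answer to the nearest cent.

Assessed value = $1,194,100 × 0.16 = $191,056
City of Willowmere: $191,056 × 0.00759 = $1,450.11504
Hospital District: $191,056 × 0.00157 = $299.95792
Linden ISD: $191,056 × 0.00982 = $1,876.16992
Total = $3,626.24288

$3,626.24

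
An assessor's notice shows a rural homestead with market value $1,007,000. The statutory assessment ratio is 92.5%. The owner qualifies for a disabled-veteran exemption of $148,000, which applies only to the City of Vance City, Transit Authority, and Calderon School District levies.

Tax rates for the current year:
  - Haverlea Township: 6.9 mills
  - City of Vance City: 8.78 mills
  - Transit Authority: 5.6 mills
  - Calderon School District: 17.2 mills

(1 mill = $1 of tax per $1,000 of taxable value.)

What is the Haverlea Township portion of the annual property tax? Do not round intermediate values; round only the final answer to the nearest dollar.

Assessed value = $1,007,000 × 0.925 = $931,475
Haverlea Township taxable value = $931,475 (exemption does not apply)
Haverlea Township levy = $931,475 × 0.0069 = $6,427.1775

$6,427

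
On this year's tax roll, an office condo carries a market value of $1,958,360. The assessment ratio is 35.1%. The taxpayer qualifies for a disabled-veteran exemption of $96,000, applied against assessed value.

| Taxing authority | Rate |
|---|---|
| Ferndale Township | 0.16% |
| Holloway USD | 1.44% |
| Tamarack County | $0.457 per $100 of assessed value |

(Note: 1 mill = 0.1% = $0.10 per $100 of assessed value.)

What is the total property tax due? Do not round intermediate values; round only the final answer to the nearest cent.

Assessed value = $1,958,360 × 0.351 = $687,384.36
Taxable value = $687,384.36 − $96,000 = $591,384.36
Ferndale Township: $591,384.36 × 0.0016 = $946.214976
Holloway USD: $591,384.36 × 0.0144 = $8,515.934784
Tamarack County: $591,384.36 × 0.00457 = $2,702.6265252
Total = $12,164.7762852

$12,164.78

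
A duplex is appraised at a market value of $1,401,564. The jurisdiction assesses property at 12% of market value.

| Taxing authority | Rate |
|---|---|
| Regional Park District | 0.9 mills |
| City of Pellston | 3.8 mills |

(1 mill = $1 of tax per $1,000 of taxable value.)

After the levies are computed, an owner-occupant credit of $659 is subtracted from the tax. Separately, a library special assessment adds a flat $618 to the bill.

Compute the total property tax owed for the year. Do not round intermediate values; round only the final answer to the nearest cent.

Assessed value = $1,401,564 × 0.12 = $168,187.68
Regional Park District: $168,187.68 × 0.0009 = $151.368912
City of Pellston: $168,187.68 × 0.0038 = $639.113184
Levies subtotal = $790.482096
After credit = $790.482096 − $659 = $131.482096
Total = $131.482096 + $618 = $749.482096

$749.48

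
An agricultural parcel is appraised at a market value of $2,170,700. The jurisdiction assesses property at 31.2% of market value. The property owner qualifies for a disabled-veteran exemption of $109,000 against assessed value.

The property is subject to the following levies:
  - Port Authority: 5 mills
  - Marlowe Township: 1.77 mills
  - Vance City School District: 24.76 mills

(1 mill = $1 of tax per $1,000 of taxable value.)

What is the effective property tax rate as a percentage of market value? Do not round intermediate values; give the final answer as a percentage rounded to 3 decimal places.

Assessed value = $2,170,700 × 0.312 = $677,258.4
Taxable value = $677,258.4 − $109,000 = $568,258.4
Port Authority: $568,258.4 × 0.005 = $2,841.292
Marlowe Township: $568,258.4 × 0.00177 = $1,005.817368
Vance City School District: $568,258.4 × 0.02476 = $14,070.077984
Total tax = $17,917.187352
Effective rate = $17,917.187352 ÷ $2,170,700 = 0.825% of market value

0.825%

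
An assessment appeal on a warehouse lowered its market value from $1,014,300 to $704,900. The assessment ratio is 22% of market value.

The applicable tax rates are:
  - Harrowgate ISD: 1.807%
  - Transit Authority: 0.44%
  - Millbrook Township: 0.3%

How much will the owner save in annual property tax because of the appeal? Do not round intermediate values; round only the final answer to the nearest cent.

$1,733.69

Old assessed value = $1,014,300 × 0.22 = $223,146
New assessed value = $704,900 × 0.22 = $155,078
Combined rate = 0.01807 + 0.0044 + 0.003 = 0.02547
Old tax = $223,146 × 0.02547 = $5,683.52862
New tax = $155,078 × 0.02547 = $3,949.83666
Reduction = $5,683.52862 − $3,949.83666 = $1,733.69196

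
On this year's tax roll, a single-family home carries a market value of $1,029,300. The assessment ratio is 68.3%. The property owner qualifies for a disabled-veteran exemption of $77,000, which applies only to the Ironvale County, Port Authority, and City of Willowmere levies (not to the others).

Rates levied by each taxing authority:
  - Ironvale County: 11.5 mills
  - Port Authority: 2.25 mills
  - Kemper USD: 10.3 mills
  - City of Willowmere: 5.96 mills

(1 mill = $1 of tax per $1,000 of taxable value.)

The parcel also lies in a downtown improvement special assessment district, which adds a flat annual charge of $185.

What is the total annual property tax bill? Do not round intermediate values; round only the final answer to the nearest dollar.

$19,765

Assessed value = $1,029,300 × 0.683 = $703,011.9
Ironvale County: ($703,011.9 − $77,000) × 0.0115 = $626,011.9 × 0.0115 = $7,199.13685
Port Authority: ($703,011.9 − $77,000) × 0.00225 = $626,011.9 × 0.00225 = $1,408.526775
Kemper USD: $703,011.9 × 0.0103 = $7,241.02257
City of Willowmere: ($703,011.9 − $77,000) × 0.00596 = $626,011.9 × 0.00596 = $3,731.030924
Levies subtotal = $19,579.717119
Total = $19,579.717119 + $185 = $19,764.717119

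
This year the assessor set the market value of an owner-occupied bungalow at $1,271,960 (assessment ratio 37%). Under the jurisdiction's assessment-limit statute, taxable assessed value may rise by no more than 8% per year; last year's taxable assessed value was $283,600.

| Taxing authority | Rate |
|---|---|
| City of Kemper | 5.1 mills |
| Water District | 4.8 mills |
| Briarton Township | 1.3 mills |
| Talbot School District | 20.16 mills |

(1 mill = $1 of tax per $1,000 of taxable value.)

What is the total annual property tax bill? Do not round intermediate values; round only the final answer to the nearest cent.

Uncapped assessed value = $1,271,960 × 0.37 = $470,625.2
Cap limit = $283,600 × 1.08 = $306,288
Taxable assessed value = min($470,625.2, $306,288) = $306,288 (cap binds)
City of Kemper: $306,288 × 0.0051 = $1,562.0688
Water District: $306,288 × 0.0048 = $1,470.1824
Briarton Township: $306,288 × 0.0013 = $398.1744
Talbot School District: $306,288 × 0.02016 = $6,174.76608
Total = $9,605.19168

$9,605.19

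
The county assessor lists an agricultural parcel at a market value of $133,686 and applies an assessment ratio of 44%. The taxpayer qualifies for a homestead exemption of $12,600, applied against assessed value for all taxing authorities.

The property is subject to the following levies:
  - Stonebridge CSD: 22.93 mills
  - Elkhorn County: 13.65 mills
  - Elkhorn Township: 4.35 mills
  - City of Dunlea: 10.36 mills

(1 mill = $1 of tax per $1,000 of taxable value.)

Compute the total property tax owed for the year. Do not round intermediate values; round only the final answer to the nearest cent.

$2,370.72

Assessed value = $133,686 × 0.44 = $58,821.84
Taxable value = $58,821.84 − $12,600 = $46,221.84
Stonebridge CSD: $46,221.84 × 0.02293 = $1,059.8667912
Elkhorn County: $46,221.84 × 0.01365 = $630.928116
Elkhorn Township: $46,221.84 × 0.00435 = $201.065004
City of Dunlea: $46,221.84 × 0.01036 = $478.8582624
Total = $1,059.8667912 + $630.928116 + $201.065004 + $478.8582624 = $2,370.7181736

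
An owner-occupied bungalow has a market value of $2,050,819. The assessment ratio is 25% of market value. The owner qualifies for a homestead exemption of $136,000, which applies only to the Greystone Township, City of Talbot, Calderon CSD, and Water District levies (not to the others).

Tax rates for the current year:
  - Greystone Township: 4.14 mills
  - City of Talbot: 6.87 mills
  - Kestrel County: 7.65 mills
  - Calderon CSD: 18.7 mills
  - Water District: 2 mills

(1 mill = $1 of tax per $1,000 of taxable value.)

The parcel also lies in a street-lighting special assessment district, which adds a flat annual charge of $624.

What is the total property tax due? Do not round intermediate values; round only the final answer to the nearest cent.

$16,491.50

Assessed value = $2,050,819 × 0.25 = $512,704.75
Greystone Township: ($512,704.75 − $136,000) × 0.00414 = $376,704.75 × 0.00414 = $1,559.557665
City of Talbot: ($512,704.75 − $136,000) × 0.00687 = $376,704.75 × 0.00687 = $2,587.9616325
Kestrel County: $512,704.75 × 0.00765 = $3,922.1913375
Calderon CSD: ($512,704.75 − $136,000) × 0.0187 = $376,704.75 × 0.0187 = $7,044.378825
Water District: ($512,704.75 − $136,000) × 0.002 = $376,704.75 × 0.002 = $753.4095
Levies subtotal = $15,867.49896
Total = $15,867.49896 + $624 = $16,491.49896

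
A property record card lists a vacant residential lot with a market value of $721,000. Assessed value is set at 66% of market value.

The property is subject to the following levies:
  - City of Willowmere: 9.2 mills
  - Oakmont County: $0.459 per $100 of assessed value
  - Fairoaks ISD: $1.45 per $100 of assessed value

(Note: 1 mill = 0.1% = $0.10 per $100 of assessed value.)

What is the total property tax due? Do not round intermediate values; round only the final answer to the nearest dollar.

$13,462

Assessed value = $721,000 × 0.66 = $475,860
City of Willowmere: $475,860 × 0.0092 = $4,377.912
Oakmont County: $475,860 × 0.00459 = $2,184.1974
Fairoaks ISD: $475,860 × 0.0145 = $6,899.97
Total = $13,462.0794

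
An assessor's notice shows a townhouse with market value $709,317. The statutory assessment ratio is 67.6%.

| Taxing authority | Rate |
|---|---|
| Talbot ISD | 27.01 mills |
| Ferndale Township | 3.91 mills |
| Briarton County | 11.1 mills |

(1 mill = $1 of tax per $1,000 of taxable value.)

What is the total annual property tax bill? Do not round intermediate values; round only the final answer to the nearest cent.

$20,148.52

Assessed value = $709,317 × 0.676 = $479,498.292
Talbot ISD: $479,498.292 × 0.02701 = $12,951.24886692
Ferndale Township: $479,498.292 × 0.00391 = $1,874.83832172
Briarton County: $479,498.292 × 0.0111 = $5,322.4310412
Total = $12,951.24886692 + $1,874.83832172 + $5,322.4310412 = $20,148.51822984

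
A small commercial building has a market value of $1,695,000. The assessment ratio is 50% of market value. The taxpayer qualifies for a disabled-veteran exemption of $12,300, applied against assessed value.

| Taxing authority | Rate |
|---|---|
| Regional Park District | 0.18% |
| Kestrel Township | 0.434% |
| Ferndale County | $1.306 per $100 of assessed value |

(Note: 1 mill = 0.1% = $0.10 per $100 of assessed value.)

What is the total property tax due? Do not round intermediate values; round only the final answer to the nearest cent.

$16,035.84

Assessed value = $1,695,000 × 0.5 = $847,500
Taxable value = $847,500 − $12,300 = $835,200
Regional Park District: $835,200 × 0.0018 = $1,503.36
Kestrel Township: $835,200 × 0.00434 = $3,624.768
Ferndale County: $835,200 × 0.01306 = $10,907.712
Total = $16,035.84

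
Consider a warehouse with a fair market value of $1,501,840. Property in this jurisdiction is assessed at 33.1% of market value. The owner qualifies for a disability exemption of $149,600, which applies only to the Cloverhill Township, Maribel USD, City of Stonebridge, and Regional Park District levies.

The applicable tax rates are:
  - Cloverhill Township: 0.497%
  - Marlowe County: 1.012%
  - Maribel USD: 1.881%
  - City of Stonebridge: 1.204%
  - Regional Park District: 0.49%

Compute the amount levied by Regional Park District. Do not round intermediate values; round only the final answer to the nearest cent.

Assessed value = $1,501,840 × 0.331 = $497,109.04
Regional Park District taxable value = $497,109.04 − $149,600 = $347,509.04
Regional Park District levy = $347,509.04 × 0.0049 = $1,702.794296

$1,702.79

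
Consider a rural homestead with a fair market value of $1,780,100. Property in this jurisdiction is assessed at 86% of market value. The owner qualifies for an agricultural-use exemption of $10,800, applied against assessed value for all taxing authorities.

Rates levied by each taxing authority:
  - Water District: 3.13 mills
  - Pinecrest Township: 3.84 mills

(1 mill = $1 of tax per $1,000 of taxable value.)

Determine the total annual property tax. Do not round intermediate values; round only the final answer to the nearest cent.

$10,595.00

Assessed value = $1,780,100 × 0.86 = $1,530,886
Taxable value = $1,530,886 − $10,800 = $1,520,086
Water District: $1,520,086 × 0.00313 = $4,757.86918
Pinecrest Township: $1,520,086 × 0.00384 = $5,837.13024
Total = $4,757.86918 + $5,837.13024 = $10,594.99942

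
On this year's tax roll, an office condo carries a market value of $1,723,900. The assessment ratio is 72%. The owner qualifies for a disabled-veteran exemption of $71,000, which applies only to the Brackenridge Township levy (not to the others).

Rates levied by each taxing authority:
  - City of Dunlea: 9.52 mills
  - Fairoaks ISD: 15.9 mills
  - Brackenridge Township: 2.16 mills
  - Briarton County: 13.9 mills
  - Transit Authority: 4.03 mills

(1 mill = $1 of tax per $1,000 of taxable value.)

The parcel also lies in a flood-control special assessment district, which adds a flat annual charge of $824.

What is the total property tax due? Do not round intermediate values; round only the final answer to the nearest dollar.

$57,158

Assessed value = $1,723,900 × 0.72 = $1,241,208
City of Dunlea: $1,241,208 × 0.00952 = $11,816.30016
Fairoaks ISD: $1,241,208 × 0.0159 = $19,735.2072
Brackenridge Township: ($1,241,208 − $71,000) × 0.00216 = $1,170,208 × 0.00216 = $2,527.64928
Briarton County: $1,241,208 × 0.0139 = $17,252.7912
Transit Authority: $1,241,208 × 0.00403 = $5,002.06824
Levies subtotal = $56,334.01608
Total = $56,334.01608 + $824 = $57,158.01608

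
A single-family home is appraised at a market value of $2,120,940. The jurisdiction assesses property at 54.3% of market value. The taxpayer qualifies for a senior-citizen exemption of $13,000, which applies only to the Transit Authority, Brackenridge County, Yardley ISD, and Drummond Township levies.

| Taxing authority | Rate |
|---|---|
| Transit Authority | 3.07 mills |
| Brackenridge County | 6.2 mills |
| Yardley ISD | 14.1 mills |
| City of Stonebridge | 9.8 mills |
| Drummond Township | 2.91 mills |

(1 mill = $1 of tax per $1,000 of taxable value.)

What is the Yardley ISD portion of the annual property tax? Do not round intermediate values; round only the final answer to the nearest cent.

Assessed value = $2,120,940 × 0.543 = $1,151,670.42
Yardley ISD taxable value = $1,151,670.42 − $13,000 = $1,138,670.42
Yardley ISD levy = $1,138,670.42 × 0.0141 = $16,055.252922

$16,055.25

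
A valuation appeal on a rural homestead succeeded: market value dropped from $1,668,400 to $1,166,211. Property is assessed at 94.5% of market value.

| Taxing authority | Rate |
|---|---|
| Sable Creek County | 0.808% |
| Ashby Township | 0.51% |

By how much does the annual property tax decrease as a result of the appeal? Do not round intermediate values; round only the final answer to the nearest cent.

$6,254.81

Old assessed value = $1,668,400 × 0.945 = $1,576,638
New assessed value = $1,166,211 × 0.945 = $1,102,069.395
Combined rate = 0.00808 + 0.0051 = 0.01318
Old tax = $1,576,638 × 0.01318 = $20,780.08884
New tax = $1,102,069.395 × 0.01318 = $14,525.2746261
Reduction = $20,780.08884 − $14,525.2746261 = $6,254.8142139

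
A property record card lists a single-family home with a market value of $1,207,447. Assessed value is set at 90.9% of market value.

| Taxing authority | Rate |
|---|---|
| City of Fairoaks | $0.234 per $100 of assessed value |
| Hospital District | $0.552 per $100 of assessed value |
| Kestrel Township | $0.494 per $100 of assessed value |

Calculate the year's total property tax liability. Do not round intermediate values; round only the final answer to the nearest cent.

Assessed value = $1,207,447 × 0.909 = $1,097,569.323
City of Fairoaks: $1,097,569.323 × 0.00234 = $2,568.31221582
Hospital District: $1,097,569.323 × 0.00552 = $6,058.58266296
Kestrel Township: $1,097,569.323 × 0.00494 = $5,421.99245562
Total = $2,568.31221582 + $6,058.58266296 + $5,421.99245562 = $14,048.8873344

$14,048.89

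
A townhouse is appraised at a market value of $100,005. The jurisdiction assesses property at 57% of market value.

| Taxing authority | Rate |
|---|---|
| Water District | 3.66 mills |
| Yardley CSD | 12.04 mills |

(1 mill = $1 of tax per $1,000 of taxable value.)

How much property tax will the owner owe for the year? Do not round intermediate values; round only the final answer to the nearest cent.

$894.94

Assessed value = $100,005 × 0.57 = $57,002.85
Water District: $57,002.85 × 0.00366 = $208.630431
Yardley CSD: $57,002.85 × 0.01204 = $686.314314
Total = $208.630431 + $686.314314 = $894.944745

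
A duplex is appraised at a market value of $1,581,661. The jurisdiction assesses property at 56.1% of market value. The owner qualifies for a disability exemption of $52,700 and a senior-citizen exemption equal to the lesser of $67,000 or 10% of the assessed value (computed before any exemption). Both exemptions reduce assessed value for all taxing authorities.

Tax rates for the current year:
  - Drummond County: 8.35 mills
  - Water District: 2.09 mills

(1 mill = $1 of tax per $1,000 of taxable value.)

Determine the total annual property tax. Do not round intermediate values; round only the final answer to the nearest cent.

$8,013.87

Assessed value = $1,581,661 × 0.561 = $887,311.821
Senior-citizen exemption = min($67,000, 10% × $887,311.821) = min($67,000, $88,731.1821) = $67,000 (dollar cap binds)
Taxable value = $887,311.821 − $52,700 − $67,000 = $767,611.821
Drummond County: $767,611.821 × 0.00835 = $6,409.55870535
Water District: $767,611.821 × 0.00209 = $1,604.30870589
Total = $8,013.86741124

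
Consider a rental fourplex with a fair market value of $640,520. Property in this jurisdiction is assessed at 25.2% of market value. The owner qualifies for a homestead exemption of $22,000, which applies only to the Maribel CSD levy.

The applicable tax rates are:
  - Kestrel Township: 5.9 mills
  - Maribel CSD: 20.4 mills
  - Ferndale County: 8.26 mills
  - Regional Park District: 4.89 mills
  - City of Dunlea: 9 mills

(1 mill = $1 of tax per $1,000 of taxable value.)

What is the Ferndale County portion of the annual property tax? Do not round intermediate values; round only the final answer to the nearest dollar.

$1,333

Assessed value = $640,520 × 0.252 = $161,411.04
Ferndale County taxable value = $161,411.04 (exemption does not apply)
Ferndale County levy = $161,411.04 × 0.00826 = $1,333.2551904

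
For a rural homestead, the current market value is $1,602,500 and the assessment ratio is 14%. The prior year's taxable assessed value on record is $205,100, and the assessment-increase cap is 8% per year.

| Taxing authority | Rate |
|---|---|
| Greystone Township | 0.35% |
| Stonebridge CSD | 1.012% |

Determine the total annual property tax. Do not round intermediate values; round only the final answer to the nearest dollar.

$3,017

Uncapped assessed value = $1,602,500 × 0.14 = $224,350
Cap limit = $205,100 × 1.08 = $221,508
Taxable assessed value = min($224,350, $221,508) = $221,508 (cap binds)
Greystone Township: $221,508 × 0.0035 = $775.278
Stonebridge CSD: $221,508 × 0.01012 = $2,241.66096
Total = $3,016.93896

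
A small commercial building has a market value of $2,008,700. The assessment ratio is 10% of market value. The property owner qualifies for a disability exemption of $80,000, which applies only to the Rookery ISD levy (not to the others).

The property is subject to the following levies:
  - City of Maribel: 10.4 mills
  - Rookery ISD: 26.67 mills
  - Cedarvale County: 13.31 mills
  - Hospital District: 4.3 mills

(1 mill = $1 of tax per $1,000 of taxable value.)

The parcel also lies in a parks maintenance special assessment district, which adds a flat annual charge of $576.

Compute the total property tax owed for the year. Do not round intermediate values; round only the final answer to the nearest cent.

$9,425.97

Assessed value = $2,008,700 × 0.1 = $200,870
City of Maribel: $200,870 × 0.0104 = $2,089.048
Rookery ISD: ($200,870 − $80,000) × 0.02667 = $120,870 × 0.02667 = $3,223.6029
Cedarvale County: $200,870 × 0.01331 = $2,673.5797
Hospital District: $200,870 × 0.0043 = $863.741
Levies subtotal = $8,849.9716
Total = $8,849.9716 + $576 = $9,425.9716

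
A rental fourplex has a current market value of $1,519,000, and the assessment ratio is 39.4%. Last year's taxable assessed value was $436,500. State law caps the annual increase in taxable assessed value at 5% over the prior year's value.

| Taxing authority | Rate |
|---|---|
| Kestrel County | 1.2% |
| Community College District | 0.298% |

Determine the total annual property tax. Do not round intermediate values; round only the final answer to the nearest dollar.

Uncapped assessed value = $1,519,000 × 0.394 = $598,486
Cap limit = $436,500 × 1.05 = $458,325
Taxable assessed value = min($598,486, $458,325) = $458,325 (cap binds)
Kestrel County: $458,325 × 0.012 = $5,499.9
Community College District: $458,325 × 0.00298 = $1,365.8085
Total = $6,865.7085

$6,866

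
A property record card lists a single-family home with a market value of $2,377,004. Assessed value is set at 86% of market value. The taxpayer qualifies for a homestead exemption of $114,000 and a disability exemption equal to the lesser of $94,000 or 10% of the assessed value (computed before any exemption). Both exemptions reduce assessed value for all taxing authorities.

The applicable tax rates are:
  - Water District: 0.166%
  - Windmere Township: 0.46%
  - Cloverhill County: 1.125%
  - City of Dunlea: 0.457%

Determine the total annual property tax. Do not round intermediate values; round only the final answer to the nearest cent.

Assessed value = $2,377,004 × 0.86 = $2,044,223.44
Disability exemption = min($94,000, 10% × $2,044,223.44) = min($94,000, $204,422.344) = $94,000 (dollar cap binds)
Taxable value = $2,044,223.44 − $114,000 − $94,000 = $1,836,223.44
Water District: $1,836,223.44 × 0.00166 = $3,048.1309104
Windmere Township: $1,836,223.44 × 0.0046 = $8,446.627824
Cloverhill County: $1,836,223.44 × 0.01125 = $20,657.5137
City of Dunlea: $1,836,223.44 × 0.00457 = $8,391.5411208
Total = $40,543.8135552

$40,543.81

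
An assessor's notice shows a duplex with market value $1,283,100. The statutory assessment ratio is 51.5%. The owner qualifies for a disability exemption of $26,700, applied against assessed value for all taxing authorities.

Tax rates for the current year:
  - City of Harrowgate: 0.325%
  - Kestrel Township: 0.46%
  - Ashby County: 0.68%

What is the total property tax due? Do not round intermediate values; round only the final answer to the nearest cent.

Assessed value = $1,283,100 × 0.515 = $660,796.5
Taxable value = $660,796.5 − $26,700 = $634,096.5
City of Harrowgate: $634,096.5 × 0.00325 = $2,060.813625
Kestrel Township: $634,096.5 × 0.0046 = $2,916.8439
Ashby County: $634,096.5 × 0.0068 = $4,311.8562
Total = $2,060.813625 + $2,916.8439 + $4,311.8562 = $9,289.513725

$9,289.51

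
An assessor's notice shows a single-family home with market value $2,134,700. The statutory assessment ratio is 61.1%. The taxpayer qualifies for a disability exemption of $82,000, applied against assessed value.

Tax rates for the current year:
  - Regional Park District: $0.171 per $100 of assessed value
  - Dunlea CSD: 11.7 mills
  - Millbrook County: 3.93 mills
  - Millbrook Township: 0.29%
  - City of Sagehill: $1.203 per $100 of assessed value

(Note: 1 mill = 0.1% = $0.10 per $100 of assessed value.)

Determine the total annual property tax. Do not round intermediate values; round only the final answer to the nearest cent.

$39,443.68

Assessed value = $2,134,700 × 0.611 = $1,304,301.7
Taxable value = $1,304,301.7 − $82,000 = $1,222,301.7
Regional Park District: $1,222,301.7 × 0.00171 = $2,090.135907
Dunlea CSD: $1,222,301.7 × 0.0117 = $14,300.92989
Millbrook County: $1,222,301.7 × 0.00393 = $4,803.645681
Millbrook Township: $1,222,301.7 × 0.0029 = $3,544.67493
City of Sagehill: $1,222,301.7 × 0.01203 = $14,704.289451
Total = $39,443.675859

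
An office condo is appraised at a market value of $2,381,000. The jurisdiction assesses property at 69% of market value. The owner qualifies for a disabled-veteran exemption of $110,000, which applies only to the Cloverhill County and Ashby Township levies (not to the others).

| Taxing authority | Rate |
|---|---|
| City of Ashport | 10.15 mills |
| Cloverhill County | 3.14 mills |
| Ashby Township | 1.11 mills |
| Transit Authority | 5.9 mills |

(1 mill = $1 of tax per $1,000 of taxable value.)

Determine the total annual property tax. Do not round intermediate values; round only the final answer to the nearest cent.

Assessed value = $2,381,000 × 0.69 = $1,642,890
City of Ashport: $1,642,890 × 0.01015 = $16,675.3335
Cloverhill County: ($1,642,890 − $110,000) × 0.00314 = $1,532,890 × 0.00314 = $4,813.2746
Ashby Township: ($1,642,890 − $110,000) × 0.00111 = $1,532,890 × 0.00111 = $1,701.5079
Transit Authority: $1,642,890 × 0.0059 = $9,693.051
Total = $32,883.167

$32,883.17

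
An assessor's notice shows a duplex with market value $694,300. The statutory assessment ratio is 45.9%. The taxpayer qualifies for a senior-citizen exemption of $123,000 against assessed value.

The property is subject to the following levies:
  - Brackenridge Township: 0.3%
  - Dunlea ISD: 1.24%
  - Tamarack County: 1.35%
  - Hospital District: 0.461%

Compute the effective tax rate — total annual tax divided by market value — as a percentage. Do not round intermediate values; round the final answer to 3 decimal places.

0.944%

Assessed value = $694,300 × 0.459 = $318,683.7
Taxable value = $318,683.7 − $123,000 = $195,683.7
Brackenridge Township: $195,683.7 × 0.003 = $587.0511
Dunlea ISD: $195,683.7 × 0.0124 = $2,426.47788
Tamarack County: $195,683.7 × 0.0135 = $2,641.72995
Hospital District: $195,683.7 × 0.00461 = $902.101857
Total tax = $6,557.360787
Effective rate = $6,557.360787 ÷ $694,300 = 0.944% of market value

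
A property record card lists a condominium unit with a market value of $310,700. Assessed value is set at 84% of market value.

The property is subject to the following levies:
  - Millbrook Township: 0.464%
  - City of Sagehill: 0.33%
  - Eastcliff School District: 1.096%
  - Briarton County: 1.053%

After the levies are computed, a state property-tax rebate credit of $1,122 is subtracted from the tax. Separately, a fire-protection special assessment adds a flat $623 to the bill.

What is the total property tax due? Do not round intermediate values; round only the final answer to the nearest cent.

Assessed value = $310,700 × 0.84 = $260,988
Millbrook Township: $260,988 × 0.00464 = $1,210.98432
City of Sagehill: $260,988 × 0.0033 = $861.2604
Eastcliff School District: $260,988 × 0.01096 = $2,860.42848
Briarton County: $260,988 × 0.01053 = $2,748.20364
Levies subtotal = $7,680.87684
After credit = $7,680.87684 − $1,122 = $6,558.87684
Total = $6,558.87684 + $623 = $7,181.87684

$7,181.88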